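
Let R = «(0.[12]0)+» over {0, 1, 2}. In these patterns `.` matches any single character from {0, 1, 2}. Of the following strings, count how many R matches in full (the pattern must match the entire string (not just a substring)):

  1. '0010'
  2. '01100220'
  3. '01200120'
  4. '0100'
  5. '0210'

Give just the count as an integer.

1 → match
2 → match
3 → match
4 → no match
5 → match
Total matched: 4

4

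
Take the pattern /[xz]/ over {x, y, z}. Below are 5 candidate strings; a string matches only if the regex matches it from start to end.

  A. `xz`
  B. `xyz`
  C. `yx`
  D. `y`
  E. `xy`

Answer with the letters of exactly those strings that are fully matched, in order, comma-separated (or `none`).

none

A → no match
B → no match
C → no match
D → no match
E → no match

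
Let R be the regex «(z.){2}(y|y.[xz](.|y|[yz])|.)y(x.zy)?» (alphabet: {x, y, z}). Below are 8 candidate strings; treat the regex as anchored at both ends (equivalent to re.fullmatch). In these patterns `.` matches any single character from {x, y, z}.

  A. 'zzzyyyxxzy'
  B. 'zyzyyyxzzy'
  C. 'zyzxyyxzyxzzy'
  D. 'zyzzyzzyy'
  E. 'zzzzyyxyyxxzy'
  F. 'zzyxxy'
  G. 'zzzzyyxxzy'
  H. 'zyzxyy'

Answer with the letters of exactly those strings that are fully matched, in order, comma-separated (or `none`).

A → match
B → match
C → match
D → match
E → match
F → no match
G → match
H → match

A, B, C, D, E, G, H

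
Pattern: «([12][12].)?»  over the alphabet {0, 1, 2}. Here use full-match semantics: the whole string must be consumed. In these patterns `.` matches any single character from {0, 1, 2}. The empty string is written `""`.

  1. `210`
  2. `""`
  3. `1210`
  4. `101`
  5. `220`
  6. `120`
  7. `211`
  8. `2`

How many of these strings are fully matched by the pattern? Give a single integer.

1. `210` → match
2. `""` → match
3. `1210` → no match
4. `101` → no match
5. `220` → match
6. `120` → match
7. `211` → match
8. `2` → no match
Total matched: 5

5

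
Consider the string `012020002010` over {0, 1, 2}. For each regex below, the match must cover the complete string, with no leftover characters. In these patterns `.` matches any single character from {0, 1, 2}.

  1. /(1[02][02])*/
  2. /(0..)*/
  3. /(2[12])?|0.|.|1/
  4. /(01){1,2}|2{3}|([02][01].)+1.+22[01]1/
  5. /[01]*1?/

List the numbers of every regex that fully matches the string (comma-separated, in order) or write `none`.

1 → no match
2 → match
3 → no match
4 → no match
5 → no match

2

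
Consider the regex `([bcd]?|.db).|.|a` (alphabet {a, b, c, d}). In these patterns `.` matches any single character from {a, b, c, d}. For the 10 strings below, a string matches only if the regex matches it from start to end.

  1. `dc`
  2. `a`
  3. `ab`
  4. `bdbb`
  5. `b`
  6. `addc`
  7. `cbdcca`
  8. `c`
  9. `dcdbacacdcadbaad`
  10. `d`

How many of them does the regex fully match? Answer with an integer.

6

1 → match
2 → match
3 → no match
4 → match
5 → match
6 → no match
7 → no match
8 → match
9 → no match
10 → match
Total matched: 6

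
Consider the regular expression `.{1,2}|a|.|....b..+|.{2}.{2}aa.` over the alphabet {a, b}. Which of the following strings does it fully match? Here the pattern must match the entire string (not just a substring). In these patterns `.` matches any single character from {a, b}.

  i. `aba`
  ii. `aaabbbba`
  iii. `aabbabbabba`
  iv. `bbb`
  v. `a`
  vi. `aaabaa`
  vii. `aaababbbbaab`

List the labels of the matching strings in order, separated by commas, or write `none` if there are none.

i. `aba` → no match
ii. `aaabbbba` → match
iii. `aabbabbabba` → no match
iv. `bbb` → no match
v. `a` → match
vi. `aaabaa` → no match
vii. `aaababbbbaab` → no match

ii, v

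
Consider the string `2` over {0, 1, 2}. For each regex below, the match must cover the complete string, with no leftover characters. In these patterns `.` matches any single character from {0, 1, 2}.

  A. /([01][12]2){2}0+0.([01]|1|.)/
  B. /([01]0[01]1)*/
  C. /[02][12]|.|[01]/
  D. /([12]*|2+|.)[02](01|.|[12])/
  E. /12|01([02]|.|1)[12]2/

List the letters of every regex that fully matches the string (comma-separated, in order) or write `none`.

C

A → no match
B → no match
C → match
D → no match
E → no match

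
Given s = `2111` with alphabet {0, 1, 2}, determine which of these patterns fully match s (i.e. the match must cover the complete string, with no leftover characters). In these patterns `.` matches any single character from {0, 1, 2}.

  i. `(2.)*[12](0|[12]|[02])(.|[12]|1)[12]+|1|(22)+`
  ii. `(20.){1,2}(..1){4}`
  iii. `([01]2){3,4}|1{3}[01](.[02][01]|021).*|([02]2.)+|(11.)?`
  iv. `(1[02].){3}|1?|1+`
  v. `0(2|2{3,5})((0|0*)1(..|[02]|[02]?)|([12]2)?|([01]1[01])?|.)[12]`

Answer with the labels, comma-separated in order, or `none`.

i

i → match
ii → no match — must start with `20`
iii → no match
iv → no match
v → no match — must start with `02`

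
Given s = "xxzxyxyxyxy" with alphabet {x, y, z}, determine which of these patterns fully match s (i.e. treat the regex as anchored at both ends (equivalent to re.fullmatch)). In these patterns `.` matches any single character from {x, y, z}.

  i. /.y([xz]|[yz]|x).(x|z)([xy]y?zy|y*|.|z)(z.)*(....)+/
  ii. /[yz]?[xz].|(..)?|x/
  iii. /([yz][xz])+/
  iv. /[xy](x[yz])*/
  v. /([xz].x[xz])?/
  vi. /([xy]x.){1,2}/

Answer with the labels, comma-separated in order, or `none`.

i → no match
ii → no match
iii → no match
iv → match
v → no match
vi → no match

iv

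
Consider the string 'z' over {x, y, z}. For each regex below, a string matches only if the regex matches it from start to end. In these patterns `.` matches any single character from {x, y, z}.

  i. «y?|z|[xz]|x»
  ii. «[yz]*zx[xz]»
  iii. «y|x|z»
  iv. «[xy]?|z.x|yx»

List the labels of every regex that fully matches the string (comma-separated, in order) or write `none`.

i, iii

i → match
ii → no match
iii → match
iv → no match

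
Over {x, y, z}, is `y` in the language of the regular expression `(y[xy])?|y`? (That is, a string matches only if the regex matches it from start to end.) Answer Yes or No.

Yes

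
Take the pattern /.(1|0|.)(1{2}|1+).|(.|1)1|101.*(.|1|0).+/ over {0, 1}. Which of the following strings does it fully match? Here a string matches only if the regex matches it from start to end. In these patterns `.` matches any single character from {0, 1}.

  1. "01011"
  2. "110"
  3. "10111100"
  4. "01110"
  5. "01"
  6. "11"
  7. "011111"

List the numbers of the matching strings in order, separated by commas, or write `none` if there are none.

1 → no match
2 → no match
3 → match
4 → match
5 → match
6 → match
7 → match

3, 4, 5, 6, 7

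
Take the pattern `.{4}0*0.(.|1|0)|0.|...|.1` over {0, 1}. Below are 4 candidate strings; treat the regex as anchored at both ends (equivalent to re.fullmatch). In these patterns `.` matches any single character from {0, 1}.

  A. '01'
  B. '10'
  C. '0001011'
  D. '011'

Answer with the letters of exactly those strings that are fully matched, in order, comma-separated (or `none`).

A, C, D

A → match
B → no match
C → match
D → match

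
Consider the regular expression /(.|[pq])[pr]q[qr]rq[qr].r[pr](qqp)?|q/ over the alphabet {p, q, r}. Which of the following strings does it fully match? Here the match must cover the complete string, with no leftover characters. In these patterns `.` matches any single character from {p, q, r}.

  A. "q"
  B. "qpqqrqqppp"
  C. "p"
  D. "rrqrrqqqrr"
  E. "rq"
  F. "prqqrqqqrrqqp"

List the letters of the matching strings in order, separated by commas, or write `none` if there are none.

A → match
B → no match
C → no match
D → match
E → no match
F → match

A, D, F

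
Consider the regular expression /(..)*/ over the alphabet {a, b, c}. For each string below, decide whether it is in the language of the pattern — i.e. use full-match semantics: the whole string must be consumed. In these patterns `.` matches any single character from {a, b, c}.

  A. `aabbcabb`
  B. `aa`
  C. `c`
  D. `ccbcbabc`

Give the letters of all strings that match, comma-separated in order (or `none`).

A → match
B → match
C → no match
D → match

A, B, D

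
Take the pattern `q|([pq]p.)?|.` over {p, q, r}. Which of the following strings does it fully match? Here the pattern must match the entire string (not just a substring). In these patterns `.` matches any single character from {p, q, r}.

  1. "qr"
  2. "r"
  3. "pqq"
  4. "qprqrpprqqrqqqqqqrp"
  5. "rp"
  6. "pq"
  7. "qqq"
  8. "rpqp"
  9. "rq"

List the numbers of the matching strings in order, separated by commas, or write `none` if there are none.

2

1. "qr" → no match
2. "r" → match
3. "pqq" → no match
4 → no match
5. "rp" → no match
6. "pq" → no match
7. "qqq" → no match
8. "rpqp" → no match
9. "rq" → no match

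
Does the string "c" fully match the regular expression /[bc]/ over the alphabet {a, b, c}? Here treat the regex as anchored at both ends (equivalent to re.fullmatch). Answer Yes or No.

Yes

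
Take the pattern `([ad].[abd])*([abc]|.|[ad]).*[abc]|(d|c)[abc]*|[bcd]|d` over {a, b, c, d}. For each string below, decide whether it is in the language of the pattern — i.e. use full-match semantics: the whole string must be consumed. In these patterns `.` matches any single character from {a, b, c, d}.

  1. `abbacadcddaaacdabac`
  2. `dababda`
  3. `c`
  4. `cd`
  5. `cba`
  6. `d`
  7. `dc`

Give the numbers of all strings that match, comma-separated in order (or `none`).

1 → match
2. `dababda` → match
3. `c` → match
4. `cd` → no match
5. `cba` → match
6. `d` → match
7. `dc` → match

1, 2, 3, 5, 6, 7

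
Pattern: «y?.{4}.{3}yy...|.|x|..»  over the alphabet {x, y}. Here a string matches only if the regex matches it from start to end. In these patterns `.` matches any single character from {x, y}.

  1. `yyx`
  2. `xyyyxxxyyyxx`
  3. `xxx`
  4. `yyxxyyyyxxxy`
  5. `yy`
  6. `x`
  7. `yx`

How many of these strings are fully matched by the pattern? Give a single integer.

1 → no match
2 → match
3 → no match
4 → no match
5 → match
6 → match
7 → match
Total matched: 4

4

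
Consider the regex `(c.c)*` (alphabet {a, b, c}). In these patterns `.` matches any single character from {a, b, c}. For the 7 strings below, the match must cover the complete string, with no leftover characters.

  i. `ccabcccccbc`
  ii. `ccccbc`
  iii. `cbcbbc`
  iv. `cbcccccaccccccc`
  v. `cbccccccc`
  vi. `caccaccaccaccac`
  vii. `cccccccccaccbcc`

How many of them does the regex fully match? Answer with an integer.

i. `ccabcccccbc` → no match
ii. `ccccbc` → match
iii. `cbcbbc` → no match
iv → match
v. `cbccccccc` → match
vi → match
vii → no match
Total matched: 4

4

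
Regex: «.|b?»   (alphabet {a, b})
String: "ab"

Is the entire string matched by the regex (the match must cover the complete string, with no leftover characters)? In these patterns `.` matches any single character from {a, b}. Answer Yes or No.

No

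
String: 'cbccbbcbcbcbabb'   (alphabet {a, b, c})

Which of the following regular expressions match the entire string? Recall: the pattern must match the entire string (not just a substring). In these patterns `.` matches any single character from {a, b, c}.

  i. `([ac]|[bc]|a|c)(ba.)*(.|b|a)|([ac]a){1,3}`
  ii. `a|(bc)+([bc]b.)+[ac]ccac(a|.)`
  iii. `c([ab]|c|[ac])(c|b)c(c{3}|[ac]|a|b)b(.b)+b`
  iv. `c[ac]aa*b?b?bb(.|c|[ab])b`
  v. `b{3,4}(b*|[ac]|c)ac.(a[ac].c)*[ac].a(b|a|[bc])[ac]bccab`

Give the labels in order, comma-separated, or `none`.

iii

i → no match
ii → no match
iii → match
iv → no match
v → no match — must start with 'b'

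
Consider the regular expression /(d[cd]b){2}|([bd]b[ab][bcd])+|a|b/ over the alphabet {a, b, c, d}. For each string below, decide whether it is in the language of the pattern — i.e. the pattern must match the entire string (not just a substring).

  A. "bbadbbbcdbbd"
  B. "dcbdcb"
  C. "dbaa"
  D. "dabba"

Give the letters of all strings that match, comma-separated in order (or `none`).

A, B

A → match
B → match
C → no match
D → no match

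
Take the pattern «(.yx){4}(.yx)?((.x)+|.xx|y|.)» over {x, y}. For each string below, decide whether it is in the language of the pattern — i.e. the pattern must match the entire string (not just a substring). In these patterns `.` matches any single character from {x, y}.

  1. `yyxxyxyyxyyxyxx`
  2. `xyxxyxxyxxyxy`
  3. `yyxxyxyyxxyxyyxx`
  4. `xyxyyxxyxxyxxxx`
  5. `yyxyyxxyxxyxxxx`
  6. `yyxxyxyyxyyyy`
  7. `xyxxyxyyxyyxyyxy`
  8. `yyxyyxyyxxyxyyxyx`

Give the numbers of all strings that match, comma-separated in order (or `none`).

1, 2, 3, 4, 5, 7, 8

1 → match
2 → match
3 → match
4 → match
5 → match
6 → no match
7 → match
8 → match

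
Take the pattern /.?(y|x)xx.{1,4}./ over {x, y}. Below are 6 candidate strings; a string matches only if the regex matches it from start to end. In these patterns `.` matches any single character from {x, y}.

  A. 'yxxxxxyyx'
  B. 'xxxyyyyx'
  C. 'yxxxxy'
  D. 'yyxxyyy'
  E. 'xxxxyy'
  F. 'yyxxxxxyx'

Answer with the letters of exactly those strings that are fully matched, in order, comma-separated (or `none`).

A. 'yxxxxxyyx' → match
B. 'xxxyyyyx' → match
C. 'yxxxxy' → match
D. 'yyxxyyy' → match
E. 'xxxxyy' → match
F. 'yyxxxxxyx' → match

A, B, C, D, E, F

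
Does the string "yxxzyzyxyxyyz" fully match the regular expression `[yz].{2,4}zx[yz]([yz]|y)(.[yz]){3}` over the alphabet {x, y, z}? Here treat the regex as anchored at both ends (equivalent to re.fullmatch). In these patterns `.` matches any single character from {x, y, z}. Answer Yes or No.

No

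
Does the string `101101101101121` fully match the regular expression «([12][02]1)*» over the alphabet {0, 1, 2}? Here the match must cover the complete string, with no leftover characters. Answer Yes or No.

Yes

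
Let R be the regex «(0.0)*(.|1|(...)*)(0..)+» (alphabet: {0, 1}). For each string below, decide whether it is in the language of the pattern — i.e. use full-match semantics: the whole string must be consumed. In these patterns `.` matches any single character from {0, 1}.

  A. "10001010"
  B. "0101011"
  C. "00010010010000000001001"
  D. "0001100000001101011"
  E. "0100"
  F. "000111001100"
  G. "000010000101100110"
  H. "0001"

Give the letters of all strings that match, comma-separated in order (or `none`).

B, H

A → no match
B → match
C → no match
D → no match
E → no match
F → no match
G → no match
H → match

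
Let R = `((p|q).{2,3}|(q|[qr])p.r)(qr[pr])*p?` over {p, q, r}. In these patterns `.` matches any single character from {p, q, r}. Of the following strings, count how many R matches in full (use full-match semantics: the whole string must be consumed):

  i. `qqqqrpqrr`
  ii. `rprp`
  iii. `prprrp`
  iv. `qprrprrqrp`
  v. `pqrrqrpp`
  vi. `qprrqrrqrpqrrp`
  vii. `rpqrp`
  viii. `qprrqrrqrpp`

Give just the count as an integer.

5

i → match
ii → no match
iii → no match
iv → no match
v → match
vi → match
vii → match
viii → match
Total matched: 5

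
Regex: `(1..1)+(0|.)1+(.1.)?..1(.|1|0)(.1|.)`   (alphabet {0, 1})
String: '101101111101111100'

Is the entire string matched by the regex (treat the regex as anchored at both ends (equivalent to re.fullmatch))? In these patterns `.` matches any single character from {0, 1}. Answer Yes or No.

Yes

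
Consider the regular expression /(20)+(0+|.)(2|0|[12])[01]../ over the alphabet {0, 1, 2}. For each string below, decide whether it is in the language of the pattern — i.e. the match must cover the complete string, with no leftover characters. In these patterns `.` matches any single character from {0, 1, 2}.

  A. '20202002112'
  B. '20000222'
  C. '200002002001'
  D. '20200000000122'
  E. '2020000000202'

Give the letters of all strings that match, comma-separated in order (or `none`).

A, D

A → match
B → no match
C → no match
D → match
E → no match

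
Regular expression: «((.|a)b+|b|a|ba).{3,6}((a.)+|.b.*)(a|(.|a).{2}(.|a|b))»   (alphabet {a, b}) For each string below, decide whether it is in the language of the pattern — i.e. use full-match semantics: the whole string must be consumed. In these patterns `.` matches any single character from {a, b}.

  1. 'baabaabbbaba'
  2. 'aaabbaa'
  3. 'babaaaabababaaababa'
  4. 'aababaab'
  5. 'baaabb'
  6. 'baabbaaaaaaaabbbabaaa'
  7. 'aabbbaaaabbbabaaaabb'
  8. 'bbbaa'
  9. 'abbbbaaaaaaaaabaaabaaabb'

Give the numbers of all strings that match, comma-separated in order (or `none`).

1, 3

1 → match
2 → no match
3 → match
4 → no match
5 → no match
6 → no match
7 → no match
8 → no match
9 → no match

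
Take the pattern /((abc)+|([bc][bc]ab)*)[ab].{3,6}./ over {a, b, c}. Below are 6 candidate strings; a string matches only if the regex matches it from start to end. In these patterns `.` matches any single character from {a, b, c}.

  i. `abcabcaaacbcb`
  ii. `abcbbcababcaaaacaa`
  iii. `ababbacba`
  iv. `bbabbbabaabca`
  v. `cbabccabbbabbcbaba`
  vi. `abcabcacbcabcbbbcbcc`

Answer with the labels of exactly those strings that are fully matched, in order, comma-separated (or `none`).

i → match
ii → no match
iii. `ababbacba` → no match
iv → match
v → match
vi → no match

i, iv, v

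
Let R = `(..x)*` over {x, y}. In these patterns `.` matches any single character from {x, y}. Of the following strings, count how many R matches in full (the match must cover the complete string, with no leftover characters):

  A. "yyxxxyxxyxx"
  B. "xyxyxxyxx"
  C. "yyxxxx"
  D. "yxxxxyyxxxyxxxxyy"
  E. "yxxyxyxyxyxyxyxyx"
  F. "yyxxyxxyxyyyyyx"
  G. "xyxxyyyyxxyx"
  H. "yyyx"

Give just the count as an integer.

2

A → no match
B → match
C → match
D → no match
E → no match
F → no match
G → no match
H → no match
Total matched: 2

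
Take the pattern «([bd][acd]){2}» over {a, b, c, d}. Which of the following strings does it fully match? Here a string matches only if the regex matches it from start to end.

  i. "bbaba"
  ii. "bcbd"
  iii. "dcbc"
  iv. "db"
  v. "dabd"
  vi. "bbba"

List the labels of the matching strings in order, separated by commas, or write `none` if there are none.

ii, iii, v

i → no match
ii → match
iii → match
iv → no match
v → match
vi → no match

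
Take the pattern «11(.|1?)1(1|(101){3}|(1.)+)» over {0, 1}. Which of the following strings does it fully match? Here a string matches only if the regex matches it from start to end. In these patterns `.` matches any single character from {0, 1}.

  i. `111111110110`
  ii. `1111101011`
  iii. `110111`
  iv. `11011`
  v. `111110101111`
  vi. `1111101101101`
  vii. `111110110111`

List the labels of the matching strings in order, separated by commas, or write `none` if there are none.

ii, iii, iv, v, vi

i → no match
ii → match
iii → match
iv → match
v → match
vi → match
vii → no match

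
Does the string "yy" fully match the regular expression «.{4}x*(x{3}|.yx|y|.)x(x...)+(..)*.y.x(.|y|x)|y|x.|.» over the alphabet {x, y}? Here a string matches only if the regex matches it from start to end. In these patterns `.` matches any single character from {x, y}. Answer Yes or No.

No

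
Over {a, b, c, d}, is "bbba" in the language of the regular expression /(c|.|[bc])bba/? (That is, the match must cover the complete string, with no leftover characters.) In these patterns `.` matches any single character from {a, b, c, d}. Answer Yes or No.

Yes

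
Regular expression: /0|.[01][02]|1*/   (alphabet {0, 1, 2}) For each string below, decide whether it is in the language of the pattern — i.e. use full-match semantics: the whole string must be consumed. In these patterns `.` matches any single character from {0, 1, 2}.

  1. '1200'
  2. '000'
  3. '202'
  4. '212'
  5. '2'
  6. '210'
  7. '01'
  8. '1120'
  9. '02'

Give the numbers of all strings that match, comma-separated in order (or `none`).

1 → no match
2 → match
3 → match
4 → match
5 → no match
6 → match
7 → no match
8 → no match
9 → no match

2, 3, 4, 6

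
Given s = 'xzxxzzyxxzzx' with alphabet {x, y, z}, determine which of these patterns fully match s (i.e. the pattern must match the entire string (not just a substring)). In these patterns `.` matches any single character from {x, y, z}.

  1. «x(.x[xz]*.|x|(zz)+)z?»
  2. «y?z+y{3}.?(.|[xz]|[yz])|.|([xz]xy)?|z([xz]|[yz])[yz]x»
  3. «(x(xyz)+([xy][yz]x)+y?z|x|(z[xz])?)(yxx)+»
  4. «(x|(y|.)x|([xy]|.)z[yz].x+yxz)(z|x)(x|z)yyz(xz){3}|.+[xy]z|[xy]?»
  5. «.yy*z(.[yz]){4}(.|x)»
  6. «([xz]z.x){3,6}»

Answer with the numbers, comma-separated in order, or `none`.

6

1 → no match
2 → no match
3 → no match — must end with 'yxx'
4 → no match
5 → no match
6 → match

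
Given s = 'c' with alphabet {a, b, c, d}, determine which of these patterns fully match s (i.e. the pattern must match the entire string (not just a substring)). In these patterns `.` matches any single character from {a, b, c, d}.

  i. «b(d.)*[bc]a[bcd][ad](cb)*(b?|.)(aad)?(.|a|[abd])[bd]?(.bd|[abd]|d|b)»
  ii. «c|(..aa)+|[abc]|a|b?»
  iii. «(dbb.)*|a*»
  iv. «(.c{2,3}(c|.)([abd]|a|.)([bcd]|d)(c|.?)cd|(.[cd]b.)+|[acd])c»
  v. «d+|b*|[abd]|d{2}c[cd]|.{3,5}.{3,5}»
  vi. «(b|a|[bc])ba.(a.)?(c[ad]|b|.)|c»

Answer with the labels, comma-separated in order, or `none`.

ii, vi

i → no match — must start with 'b'
ii → match
iii → no match
iv → no match
v → no match
vi → match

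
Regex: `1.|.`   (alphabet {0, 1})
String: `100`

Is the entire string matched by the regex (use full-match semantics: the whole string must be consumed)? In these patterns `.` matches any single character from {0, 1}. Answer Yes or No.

No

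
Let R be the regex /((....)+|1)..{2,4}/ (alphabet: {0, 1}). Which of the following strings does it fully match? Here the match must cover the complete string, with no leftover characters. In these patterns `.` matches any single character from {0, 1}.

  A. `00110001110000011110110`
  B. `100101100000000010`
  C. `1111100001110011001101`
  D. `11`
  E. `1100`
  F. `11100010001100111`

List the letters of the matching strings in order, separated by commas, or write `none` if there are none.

A, E, F

A → match
B → no match
C → no match
D. `11` → no match
E. `1100` → match
F → match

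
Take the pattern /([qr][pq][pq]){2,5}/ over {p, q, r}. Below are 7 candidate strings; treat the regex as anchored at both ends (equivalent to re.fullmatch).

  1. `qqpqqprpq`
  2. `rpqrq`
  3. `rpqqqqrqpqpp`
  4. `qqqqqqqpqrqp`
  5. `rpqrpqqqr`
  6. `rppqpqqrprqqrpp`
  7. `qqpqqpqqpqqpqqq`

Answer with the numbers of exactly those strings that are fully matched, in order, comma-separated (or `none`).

1 → match
2 → no match
3 → match
4 → match
5 → no match
6 → no match
7 → match

1, 3, 4, 7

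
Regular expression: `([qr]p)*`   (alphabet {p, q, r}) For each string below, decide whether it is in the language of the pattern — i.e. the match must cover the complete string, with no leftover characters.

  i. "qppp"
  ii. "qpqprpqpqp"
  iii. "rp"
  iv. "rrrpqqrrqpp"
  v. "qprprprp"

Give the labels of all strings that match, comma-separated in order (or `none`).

ii, iii, v

i → no match
ii → match
iii → match
iv → no match
v → match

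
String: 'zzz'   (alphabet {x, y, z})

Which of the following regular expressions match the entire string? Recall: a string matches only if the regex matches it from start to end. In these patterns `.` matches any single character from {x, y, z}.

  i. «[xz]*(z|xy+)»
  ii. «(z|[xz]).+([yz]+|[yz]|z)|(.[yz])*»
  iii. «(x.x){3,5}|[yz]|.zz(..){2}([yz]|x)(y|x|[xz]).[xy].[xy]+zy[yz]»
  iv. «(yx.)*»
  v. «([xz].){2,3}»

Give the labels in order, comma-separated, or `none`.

i → match
ii → match
iii → no match
iv → no match
v → no match

i, ii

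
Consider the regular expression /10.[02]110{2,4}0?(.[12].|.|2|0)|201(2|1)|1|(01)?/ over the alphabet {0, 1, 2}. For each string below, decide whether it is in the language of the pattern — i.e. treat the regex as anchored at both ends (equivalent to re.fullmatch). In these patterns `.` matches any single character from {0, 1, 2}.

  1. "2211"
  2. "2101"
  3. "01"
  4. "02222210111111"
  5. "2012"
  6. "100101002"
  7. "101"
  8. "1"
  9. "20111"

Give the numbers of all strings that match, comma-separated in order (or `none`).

3, 5, 8

1 → no match
2 → no match
3 → match
4 → no match
5 → match
6 → no match
7 → no match
8 → match
9 → no match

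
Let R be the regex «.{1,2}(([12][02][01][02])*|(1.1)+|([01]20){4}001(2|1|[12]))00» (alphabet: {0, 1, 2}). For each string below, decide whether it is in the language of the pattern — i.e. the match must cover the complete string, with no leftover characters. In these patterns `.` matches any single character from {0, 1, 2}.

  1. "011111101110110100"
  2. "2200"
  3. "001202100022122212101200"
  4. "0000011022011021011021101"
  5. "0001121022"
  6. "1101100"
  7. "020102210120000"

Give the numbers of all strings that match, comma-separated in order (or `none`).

1 → no match
2. "2200" → match
3 → match
4 → no match — must end with "00"
5. "0001121022" → no match — must end with "00"
6. "1101100" → no match
7 → match

2, 3, 7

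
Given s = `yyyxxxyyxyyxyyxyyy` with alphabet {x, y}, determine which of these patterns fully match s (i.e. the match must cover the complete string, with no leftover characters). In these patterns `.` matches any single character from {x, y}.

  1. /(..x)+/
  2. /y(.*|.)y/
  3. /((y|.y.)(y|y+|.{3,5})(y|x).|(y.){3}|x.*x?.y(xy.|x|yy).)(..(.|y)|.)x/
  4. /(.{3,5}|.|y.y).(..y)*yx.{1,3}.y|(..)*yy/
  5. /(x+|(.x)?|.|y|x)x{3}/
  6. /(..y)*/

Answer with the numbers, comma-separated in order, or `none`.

1 → no match — must end with `x`
2 → match
3 → no match — must end with `x`
4 → match
5 → no match — must end with `x`
6 → no match

2, 4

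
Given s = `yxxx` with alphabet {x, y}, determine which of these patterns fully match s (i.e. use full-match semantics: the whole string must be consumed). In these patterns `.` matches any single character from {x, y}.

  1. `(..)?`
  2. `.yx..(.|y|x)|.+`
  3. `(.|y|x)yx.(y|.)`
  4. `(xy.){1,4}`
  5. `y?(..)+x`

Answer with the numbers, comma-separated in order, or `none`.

2, 5

1 → no match
2 → match
3 → no match
4 → no match — must start with `xy`
5 → match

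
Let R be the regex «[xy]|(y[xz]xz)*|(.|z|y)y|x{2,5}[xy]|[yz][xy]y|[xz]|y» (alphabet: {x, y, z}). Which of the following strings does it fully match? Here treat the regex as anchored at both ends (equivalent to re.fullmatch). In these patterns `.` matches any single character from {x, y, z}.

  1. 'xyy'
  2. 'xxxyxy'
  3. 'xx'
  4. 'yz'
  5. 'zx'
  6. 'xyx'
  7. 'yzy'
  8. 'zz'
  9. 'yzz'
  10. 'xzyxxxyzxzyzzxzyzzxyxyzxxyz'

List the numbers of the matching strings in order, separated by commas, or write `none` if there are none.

1. 'xyy' → no match
2. 'xxxyxy' → no match
3. 'xx' → no match
4. 'yz' → no match
5. 'zx' → no match
6. 'xyx' → no match
7. 'yzy' → no match
8. 'zz' → no match
9. 'yzz' → no match
10 → no match

none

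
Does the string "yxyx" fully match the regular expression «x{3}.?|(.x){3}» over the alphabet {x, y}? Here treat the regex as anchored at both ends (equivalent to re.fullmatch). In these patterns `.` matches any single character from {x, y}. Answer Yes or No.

No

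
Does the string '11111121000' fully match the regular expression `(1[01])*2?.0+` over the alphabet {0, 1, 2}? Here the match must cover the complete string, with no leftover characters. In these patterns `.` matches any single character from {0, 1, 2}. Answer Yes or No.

Yes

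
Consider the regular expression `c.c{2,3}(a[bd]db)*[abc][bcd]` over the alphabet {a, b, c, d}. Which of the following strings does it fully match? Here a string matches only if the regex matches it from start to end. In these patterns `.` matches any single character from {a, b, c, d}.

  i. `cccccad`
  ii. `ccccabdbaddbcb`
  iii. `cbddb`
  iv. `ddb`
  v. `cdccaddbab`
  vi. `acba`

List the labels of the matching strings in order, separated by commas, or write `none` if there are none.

i, ii, v

i → match
ii → match
iii → no match
iv → no match — must start with `c`
v → match
vi → no match — must start with `c`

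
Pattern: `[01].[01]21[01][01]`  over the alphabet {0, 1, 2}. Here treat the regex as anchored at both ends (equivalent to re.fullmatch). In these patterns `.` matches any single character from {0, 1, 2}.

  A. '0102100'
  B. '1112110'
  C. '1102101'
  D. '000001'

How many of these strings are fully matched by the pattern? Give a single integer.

3

A → match
B → match
C → match
D → no match
Total matched: 3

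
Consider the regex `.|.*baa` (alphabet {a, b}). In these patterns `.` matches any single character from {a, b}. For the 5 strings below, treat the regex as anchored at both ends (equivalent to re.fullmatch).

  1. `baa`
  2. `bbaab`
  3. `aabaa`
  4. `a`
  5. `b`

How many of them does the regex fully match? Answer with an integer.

4

1 → match
2 → no match
3 → match
4 → match
5 → match
Total matched: 4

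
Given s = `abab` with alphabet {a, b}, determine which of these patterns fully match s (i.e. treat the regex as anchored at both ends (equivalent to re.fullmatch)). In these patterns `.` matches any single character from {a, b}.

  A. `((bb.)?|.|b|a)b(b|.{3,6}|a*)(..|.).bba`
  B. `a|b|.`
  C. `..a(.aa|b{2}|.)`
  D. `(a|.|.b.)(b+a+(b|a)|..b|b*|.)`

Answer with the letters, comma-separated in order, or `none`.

A → no match — must end with `bba`
B → no match
C → match
D → match

C, D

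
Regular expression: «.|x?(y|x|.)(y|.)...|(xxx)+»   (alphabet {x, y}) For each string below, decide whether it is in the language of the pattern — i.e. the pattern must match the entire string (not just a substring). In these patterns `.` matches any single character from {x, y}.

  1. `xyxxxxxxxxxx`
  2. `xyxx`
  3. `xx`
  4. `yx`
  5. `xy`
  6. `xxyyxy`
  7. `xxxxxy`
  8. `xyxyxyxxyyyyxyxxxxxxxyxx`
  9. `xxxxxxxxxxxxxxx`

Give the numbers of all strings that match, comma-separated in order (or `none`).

1 → no match
2 → no match
3 → no match
4 → no match
5 → no match
6 → match
7 → match
8 → no match
9 → match

6, 7, 9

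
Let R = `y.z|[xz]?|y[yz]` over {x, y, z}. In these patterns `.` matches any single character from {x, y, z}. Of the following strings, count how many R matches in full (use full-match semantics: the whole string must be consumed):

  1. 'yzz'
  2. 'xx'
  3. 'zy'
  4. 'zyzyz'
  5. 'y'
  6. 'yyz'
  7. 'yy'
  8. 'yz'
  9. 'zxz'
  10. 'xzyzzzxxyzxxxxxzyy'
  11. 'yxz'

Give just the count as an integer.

5

1 → match
2 → no match
3 → no match
4 → no match
5 → no match
6 → match
7 → match
8 → match
9 → no match
10 → no match
11 → match
Total matched: 5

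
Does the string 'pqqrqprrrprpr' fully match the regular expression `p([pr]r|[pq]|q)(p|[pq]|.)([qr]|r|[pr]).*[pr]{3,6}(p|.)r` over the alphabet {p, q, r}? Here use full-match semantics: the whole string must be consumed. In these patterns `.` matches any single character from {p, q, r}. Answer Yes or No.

Yes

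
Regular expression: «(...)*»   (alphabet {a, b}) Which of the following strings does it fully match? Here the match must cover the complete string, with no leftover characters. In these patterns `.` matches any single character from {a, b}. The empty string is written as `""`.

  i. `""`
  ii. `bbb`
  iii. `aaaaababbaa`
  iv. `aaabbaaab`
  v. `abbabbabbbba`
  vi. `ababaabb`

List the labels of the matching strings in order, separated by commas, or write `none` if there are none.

i. `""` → match
ii. `bbb` → match
iii. `aaaaababbaa` → no match
iv. `aaabbaaab` → match
v. `abbabbabbbba` → match
vi. `ababaabb` → no match

i, ii, iv, v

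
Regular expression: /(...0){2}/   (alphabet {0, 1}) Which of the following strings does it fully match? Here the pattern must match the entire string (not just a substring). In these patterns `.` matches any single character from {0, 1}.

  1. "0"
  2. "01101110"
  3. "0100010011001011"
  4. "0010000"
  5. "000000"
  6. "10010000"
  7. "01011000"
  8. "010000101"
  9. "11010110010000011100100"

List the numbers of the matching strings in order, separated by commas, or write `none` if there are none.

2

1 → no match
2 → match
3 → no match — must end with "0"
4 → no match
5 → no match
6 → no match
7 → no match
8 → no match — must end with "0"
9 → no match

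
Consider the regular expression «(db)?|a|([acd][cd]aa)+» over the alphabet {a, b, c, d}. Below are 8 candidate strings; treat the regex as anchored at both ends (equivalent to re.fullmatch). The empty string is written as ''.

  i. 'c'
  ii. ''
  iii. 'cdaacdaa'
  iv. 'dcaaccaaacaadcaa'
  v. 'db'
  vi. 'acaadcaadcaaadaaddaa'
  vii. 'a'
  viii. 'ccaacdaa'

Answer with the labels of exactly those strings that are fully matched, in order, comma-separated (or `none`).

i → no match
ii → match
iii → match
iv → match
v → match
vi → match
vii → match
viii → match

ii, iii, iv, v, vi, vii, viii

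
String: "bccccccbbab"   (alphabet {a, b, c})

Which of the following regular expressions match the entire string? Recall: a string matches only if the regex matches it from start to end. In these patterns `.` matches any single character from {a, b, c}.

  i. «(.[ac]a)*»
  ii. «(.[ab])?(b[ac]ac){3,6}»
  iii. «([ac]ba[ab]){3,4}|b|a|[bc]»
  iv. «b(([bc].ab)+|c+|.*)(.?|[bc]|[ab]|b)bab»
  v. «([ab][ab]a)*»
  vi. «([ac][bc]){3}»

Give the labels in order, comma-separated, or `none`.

i → no match
ii → no match — must end with "ac"
iii → no match
iv → match
v → no match
vi → no match

iv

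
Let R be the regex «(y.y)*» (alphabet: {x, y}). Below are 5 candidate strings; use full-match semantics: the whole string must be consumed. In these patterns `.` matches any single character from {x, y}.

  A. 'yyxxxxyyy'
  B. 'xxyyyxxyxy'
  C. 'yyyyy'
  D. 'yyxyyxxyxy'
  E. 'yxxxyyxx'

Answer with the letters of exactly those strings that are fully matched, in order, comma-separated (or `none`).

none

A → no match
B → no match
C → no match
D → no match
E → no match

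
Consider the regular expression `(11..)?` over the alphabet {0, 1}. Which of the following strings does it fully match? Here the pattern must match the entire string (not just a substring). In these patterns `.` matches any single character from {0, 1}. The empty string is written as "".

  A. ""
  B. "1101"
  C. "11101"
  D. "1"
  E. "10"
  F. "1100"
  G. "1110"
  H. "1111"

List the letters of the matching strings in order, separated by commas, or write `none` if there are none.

A → match
B → match
C → no match
D → no match
E → no match
F → match
G → match
H → match

A, B, F, G, H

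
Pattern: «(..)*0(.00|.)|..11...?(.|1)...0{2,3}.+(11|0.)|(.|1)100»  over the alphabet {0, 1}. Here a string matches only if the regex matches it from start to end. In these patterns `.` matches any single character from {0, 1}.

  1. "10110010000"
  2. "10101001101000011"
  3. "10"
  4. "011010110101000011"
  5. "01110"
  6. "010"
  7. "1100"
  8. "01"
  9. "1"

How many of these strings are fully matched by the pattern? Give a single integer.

1 → no match
2 → no match
3 → no match
4 → no match
5 → no match
6 → no match
7 → match
8 → match
9 → no match
Total matched: 2

2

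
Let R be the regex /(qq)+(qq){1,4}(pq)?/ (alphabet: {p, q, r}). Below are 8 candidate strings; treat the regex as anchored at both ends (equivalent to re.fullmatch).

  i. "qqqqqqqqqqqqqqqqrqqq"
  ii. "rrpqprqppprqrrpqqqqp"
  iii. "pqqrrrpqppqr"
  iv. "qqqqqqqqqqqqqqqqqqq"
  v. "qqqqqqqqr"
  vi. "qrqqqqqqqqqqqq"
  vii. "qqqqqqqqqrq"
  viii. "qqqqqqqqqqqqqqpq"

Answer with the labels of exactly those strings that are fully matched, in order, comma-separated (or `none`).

viii

i → no match
ii → no match — must start with "qq"
iii. "pqqrrrpqppqr" → no match — must start with "qq"
iv → no match
v. "qqqqqqqqr" → no match
vi → no match — must start with "qq"
vii. "qqqqqqqqqrq" → no match
viii → match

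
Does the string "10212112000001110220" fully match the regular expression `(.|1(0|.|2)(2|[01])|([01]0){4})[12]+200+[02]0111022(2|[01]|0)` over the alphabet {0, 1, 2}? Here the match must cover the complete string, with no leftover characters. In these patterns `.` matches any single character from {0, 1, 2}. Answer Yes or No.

Yes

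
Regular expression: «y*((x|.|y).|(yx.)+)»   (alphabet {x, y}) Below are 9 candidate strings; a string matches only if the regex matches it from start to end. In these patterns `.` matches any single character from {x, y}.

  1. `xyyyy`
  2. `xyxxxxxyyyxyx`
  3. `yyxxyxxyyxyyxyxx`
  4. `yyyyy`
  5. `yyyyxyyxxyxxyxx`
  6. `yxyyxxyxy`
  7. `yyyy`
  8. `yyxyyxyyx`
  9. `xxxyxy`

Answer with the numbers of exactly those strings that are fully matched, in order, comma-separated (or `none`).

4, 5, 6, 7

1 → no match
2 → no match
3 → no match
4 → match
5 → match
6 → match
7 → match
8 → no match
9 → no match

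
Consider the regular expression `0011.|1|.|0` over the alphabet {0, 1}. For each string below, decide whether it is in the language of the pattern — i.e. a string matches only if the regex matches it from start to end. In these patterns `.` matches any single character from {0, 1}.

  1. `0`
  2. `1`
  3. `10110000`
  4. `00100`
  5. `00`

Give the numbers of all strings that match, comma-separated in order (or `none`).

1, 2

1 → match
2 → match
3 → no match
4 → no match
5 → no match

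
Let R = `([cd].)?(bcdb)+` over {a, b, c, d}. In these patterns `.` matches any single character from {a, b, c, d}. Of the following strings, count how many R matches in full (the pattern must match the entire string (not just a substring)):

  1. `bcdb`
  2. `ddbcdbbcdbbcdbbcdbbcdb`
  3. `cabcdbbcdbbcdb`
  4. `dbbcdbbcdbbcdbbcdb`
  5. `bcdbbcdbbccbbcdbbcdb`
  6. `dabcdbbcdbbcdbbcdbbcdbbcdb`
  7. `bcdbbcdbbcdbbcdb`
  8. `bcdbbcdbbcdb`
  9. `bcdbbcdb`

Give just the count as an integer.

8

1. `bcdb` → match
2 → match
3 → match
4 → match
5 → no match
6 → match
7 → match
8. `bcdbbcdbbcdb` → match
9. `bcdbbcdb` → match
Total matched: 8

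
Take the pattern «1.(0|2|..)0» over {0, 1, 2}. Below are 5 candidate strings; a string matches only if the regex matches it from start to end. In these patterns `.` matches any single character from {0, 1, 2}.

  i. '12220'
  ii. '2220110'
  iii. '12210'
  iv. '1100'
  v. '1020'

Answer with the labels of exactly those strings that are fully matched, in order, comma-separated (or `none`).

i, iii, iv, v

i → match
ii → no match — must start with '1'
iii → match
iv → match
v → match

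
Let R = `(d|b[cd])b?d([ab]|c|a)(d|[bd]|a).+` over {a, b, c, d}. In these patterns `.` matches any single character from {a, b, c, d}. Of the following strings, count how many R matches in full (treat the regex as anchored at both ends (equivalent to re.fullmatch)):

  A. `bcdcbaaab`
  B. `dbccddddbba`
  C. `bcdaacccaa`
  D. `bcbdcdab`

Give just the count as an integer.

A → match
B → no match
C → match
D → match
Total matched: 3

3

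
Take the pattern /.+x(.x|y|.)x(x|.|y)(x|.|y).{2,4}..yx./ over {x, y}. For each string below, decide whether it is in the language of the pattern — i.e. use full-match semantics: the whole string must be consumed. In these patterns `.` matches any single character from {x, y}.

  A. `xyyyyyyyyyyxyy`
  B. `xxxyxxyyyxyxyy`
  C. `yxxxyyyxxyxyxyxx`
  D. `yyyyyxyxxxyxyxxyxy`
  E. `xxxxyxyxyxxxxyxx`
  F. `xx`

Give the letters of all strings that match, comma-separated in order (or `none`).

A → no match
B → no match
C → no match
D → match
E → match
F → no match

D, E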